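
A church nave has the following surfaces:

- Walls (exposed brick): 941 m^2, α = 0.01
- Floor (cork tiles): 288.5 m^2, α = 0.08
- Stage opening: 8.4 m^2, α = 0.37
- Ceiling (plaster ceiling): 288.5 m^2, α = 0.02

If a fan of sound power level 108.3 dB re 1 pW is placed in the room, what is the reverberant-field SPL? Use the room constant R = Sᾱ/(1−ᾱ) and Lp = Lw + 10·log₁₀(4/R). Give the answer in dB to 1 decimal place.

98.0 dB

A = 41.368 sabins; S = 1526.4 m^2.
ᾱ = 41.368/1526.4 = 0.0271; R = Sᾱ/(1−ᾱ) = 41.368/(1−0.0271) = 42.520 m^2.
Lp = Lw + 10 log₁₀(4/R) = 108.3 -10.27 = 98.0 dB.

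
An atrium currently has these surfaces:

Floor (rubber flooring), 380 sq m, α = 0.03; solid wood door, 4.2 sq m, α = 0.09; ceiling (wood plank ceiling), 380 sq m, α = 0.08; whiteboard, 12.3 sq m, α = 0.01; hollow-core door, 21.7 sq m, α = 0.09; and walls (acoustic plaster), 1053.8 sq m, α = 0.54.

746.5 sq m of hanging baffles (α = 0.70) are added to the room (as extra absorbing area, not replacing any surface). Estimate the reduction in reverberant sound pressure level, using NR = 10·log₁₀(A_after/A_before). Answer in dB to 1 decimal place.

Total absorption A_before = 380*0.03 + 4.2*0.09 + 380*0.08 + 12.3*0.01 + 21.7*0.09 + 1053.8*0.54
  = 11.400 + 0.378 + 30.400 + 0.123 + 1.953 + 569.052 = 613.306 sq m sabins.
Treatment contributes 746.5·0.70 = 522.550 sabins.
A_after = 613.306 + 522.550 = 1135.856 sabins.
Reduction = 10 log₁₀(A_after/A_before) = 10 log₁₀(1.8520) = 2.7 dB.

2.7 dB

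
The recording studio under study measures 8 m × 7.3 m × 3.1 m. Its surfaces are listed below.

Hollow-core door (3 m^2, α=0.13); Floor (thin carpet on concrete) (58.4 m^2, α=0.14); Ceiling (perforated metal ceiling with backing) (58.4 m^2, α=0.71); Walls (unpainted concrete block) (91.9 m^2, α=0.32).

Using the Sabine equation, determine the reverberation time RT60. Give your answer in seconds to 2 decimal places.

Equivalent absorption area: A = 3*0.13 + 58.4*0.14 + 58.4*0.71 + 91.9*0.32 = 79.438 m^2.
Volume V = 8 × 7.3 × 3.1 = 181.04 m³.
T = 0.161 V/A = 0.161·181.04/79.438 = 0.37 s.

0.37 seconds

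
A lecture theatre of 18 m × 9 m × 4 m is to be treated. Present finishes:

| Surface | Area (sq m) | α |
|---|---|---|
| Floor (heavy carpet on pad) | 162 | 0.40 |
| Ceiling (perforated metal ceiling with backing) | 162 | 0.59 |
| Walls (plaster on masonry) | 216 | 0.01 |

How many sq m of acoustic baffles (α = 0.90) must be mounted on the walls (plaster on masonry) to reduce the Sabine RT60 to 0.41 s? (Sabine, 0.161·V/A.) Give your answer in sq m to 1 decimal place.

Total absorption A₁ = 162·0.40 + 162·0.59 + 216·0.01
  = 64.800 + 95.580 + 2.160 = 162.540 sq m sabins.
Required A₂ = 0.161·648/0.41 = 254.459 sabins.
ΔA needed = 254.459 − 162.540 = 91.919 sabins.
Net gain per sq m: Δα = 0.90 − 0.01 = 0.89.
Panel area = 91.919 / 0.89 = 103.3 sq m.

103.3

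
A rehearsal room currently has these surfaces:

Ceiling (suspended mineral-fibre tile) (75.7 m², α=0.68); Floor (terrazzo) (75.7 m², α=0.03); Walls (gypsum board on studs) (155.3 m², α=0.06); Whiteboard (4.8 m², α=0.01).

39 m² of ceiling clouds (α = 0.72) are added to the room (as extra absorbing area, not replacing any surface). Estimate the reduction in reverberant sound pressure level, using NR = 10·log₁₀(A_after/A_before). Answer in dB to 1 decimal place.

Total absorption A_before = 75.7×0.68 + 75.7×0.03 + 155.3×0.06 + 4.8×0.01
  = 51.476 + 2.271 + 9.318 + 0.048 = 63.113 m² sabins.
Added absorption = 39 × 0.72 = 28.080 sabins.
New total A_after = 91.193 sabins.
NR = 10·log₁₀(91.193/63.113) = 1.6 dB.

1.6 dB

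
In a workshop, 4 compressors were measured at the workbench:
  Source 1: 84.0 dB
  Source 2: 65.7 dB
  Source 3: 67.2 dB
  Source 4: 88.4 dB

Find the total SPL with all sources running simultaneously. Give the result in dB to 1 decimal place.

89.8 dB

Sum in the linear (power) domain: Σ 10^(Lᵢ/10) = 10^(84.0/10) + 10^(65.7/10) + 10^(67.2/10) + 10^(88.4/10) = 9.52e+08.
Combined level = 10 log₁₀(9.52e+08) = 89.8 dB.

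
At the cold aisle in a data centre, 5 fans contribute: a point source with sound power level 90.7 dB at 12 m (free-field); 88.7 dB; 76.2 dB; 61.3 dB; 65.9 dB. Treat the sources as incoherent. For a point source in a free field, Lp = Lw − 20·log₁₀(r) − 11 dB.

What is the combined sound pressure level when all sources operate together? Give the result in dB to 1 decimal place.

Source at 12 m: Lp = 90.7 − 20·log₁₀(12) − 11 = 58.1 dB.
Converting to relative power and adding: 10^(58.1/10) + 10^(88.7/10) + 10^(76.2/10) + 10^(61.3/10) + 10^(65.9/10) = 7.889e+08.
Combined level = 10 log₁₀(7.889e+08) = 89.0 dB.

89.0 dB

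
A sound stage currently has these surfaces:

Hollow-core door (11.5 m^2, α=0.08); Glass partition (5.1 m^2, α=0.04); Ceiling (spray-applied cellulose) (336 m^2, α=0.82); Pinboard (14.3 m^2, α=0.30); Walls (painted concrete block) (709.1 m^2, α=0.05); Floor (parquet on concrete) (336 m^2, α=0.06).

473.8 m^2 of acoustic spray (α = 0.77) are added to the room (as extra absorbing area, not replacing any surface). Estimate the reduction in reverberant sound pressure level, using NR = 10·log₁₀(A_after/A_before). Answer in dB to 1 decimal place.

3.2 dB

Summing Sᵢαᵢ: 0.920 + 0.204 + 275.520 + 4.290 + 35.455 + 20.160 → A_before = 336.549 sabins.
Treatment contributes 473.8·0.77 = 364.826 sabins.
A_after = 336.549 + 364.826 = 701.375 sabins.
Reduction = 10 log₁₀(A_after/A_before) = 10 log₁₀(2.0840) = 3.2 dB.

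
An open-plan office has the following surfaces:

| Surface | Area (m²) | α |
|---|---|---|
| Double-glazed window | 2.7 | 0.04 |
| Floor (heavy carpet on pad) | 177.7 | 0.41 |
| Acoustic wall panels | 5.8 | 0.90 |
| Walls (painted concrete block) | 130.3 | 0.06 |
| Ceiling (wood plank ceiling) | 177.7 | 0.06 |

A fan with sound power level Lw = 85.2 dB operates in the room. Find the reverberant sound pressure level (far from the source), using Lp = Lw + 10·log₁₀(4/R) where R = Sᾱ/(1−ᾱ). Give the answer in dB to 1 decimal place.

70.4 dB

Σ(Sᵢαᵢ) = 2.7·0.04 + 177.7·0.41 + 5.8·0.90 + 130.3·0.06 + 177.7·0.06 = 96.665; total area S = 494.2 m².
ᾱ = 0.1956, so room constant R = A/(1−ᾱ) = 120.170 m².
Lp = 85.2 + 10·log₁₀(4/120.170) = 85.2 + (-14.78) = 70.4 dB.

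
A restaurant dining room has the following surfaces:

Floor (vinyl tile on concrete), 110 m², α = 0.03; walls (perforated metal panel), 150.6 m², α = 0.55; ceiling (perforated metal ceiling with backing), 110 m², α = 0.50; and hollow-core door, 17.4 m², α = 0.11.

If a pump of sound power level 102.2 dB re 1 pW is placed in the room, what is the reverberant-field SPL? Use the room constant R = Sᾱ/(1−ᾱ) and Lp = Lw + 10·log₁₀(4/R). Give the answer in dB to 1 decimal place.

A = 143.044 sabins; S = 388.0 m².
ᾱ = 0.3687, so room constant R = A/(1−ᾱ) = 226.586 m².
Lp = 102.2 + 10·log₁₀(4/226.586) = 102.2 + (-17.53) = 84.7 dB.

84.7 dB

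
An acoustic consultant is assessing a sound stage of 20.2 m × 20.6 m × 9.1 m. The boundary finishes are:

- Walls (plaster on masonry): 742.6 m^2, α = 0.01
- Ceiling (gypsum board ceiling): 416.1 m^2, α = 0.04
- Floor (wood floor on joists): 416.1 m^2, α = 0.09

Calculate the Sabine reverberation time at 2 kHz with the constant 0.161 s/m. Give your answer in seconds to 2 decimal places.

9.91 seconds

Total absorption A = 742.6·0.01 + 416.1·0.04 + 416.1·0.09
  = 7.426 + 16.644 + 37.449 = 61.519 m^2 sabins.
Room volume: 3786.692 m³.
Sabine: RT60 = 0.161 × 3786.692 / 61.519 = 9.91 s.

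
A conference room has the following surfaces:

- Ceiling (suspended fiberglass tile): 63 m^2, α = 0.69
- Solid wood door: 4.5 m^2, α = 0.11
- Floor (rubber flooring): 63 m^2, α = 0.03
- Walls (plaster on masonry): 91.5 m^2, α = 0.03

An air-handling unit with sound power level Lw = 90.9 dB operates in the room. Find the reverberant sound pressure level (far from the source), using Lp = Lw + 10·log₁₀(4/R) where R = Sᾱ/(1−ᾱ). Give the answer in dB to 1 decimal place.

79.0 dB

A = 48.600 sabins; S = 222.0 m^2.
ᾱ = 0.2189, so room constant R = A/(1−ᾱ) = 62.220 m^2.
Lp = Lw + 10 log₁₀(4/R) = 90.9 -11.92 = 79.0 dB.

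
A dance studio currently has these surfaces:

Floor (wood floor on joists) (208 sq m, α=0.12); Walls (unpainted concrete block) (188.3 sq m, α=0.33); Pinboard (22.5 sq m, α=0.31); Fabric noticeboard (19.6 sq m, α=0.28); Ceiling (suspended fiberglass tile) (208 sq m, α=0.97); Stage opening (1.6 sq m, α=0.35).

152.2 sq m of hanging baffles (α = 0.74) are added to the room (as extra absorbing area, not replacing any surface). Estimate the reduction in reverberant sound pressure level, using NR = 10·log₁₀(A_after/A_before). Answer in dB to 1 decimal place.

Summing Sᵢαᵢ: 24.960 + 62.139 + 6.975 + 5.488 + 201.760 + 0.560 → A_before = 301.882 sabins.
Treatment contributes 152.2·0.74 = 112.628 sabins.
A_after = 301.882 + 112.628 = 414.510 sabins.
NR = 10·log₁₀(414.510/301.882) = 1.4 dB.

1.4 dB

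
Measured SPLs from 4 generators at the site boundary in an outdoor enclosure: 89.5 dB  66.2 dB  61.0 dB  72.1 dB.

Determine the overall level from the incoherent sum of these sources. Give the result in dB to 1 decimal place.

89.6 dB

Sum in the linear (power) domain: Σ 10^(Lᵢ/10) = 10^(89.5/10) + 10^(66.2/10) + 10^(61.0/10) + 10^(72.1/10) = 9.129e+08.
Combined level = 10 log₁₀(9.129e+08) = 89.6 dB.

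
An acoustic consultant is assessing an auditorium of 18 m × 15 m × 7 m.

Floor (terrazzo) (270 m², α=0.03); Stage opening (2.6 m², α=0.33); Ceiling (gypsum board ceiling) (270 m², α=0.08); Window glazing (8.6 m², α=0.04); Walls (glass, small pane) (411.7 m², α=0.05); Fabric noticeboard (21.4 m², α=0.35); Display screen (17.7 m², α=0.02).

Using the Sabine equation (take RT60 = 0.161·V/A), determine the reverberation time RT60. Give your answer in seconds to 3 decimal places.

A = Σ Sᵢαᵢ = 270×0.03 + 2.6×0.33 + 270×0.08 + 8.6×0.04 + 411.7×0.05 + 21.4×0.35 + 17.7×0.02 = 59.331 sabins.
V = 18·15·7 = 1890 m³.
T = 0.161 V/A = 0.161·1890/59.331 = 5.129 s.

5.129 sec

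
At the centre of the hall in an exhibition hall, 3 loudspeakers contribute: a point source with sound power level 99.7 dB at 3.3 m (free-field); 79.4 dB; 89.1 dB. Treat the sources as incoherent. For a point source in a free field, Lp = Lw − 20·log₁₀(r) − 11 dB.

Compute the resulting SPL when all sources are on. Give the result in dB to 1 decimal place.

Source at 3.3 m: Lp = 99.7 − 20·log₁₀(3.3) − 11 = 78.3 dB.
Sum in the linear (power) domain: Σ 10^(Lᵢ/10) = 10^(78.3/10) + 10^(79.4/10) + 10^(89.1/10) = 9.675e+08.
Back to dB: 10·log₁₀ Σ = 89.9 dB.

89.9 dB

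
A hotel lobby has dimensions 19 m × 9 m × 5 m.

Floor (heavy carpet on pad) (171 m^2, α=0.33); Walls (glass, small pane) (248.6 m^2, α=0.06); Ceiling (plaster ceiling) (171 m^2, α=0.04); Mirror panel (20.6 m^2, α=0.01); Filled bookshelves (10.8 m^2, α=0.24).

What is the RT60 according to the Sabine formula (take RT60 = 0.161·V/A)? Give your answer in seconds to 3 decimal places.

1.700 sec

Summing Sᵢαᵢ: 56.430 + 14.916 + 6.840 + 0.206 + 2.592 → A = 80.984 sabins.
V = 19·9·5 = 855 m³.
T = 0.161 V/A = 0.161·855/80.984 = 1.700 s.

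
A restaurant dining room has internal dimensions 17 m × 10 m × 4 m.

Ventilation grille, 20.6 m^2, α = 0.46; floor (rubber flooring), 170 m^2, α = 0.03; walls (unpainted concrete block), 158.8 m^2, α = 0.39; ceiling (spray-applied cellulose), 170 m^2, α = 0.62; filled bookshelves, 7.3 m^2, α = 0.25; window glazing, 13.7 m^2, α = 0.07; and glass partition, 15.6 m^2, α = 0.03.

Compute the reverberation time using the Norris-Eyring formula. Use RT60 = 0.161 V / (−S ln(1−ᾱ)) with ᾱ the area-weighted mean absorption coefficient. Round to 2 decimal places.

0.49 sec

S = Σ Sᵢ = 556.0 m^2.
Σ(Sᵢαᵢ) = 20.6·0.46 + 170·0.03 + 158.8·0.39 + 170·0.62 + 7.3·0.25 + 13.7·0.07 + 15.6·0.03 = 185.160.
ᾱ = 185.160 / 556.0 = 0.3330.
−S·ln(1−ᾱ) = −556.0 × ln(1 − 0.3330) = 225.161.
V = 17 × 10 × 4 = 680 m³.
RT60 = 0.161 × 680 / 225.161 = 0.49 s.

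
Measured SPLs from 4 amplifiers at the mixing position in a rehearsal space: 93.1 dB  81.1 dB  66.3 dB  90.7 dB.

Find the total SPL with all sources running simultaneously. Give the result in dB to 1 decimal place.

95.3 dB

Sum in the linear (power) domain: Σ 10^(Lᵢ/10) = 10^(93.1/10) + 10^(81.1/10) + 10^(66.3/10) + 10^(90.7/10) = 3.35e+09.
Combined level = 10 log₁₀(3.35e+09) = 95.3 dB.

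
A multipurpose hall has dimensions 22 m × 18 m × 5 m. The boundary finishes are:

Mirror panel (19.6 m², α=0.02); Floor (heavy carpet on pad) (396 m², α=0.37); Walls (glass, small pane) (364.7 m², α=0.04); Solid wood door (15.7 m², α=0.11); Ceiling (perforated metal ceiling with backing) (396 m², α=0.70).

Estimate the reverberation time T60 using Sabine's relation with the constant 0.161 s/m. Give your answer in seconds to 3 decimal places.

0.724 sec

Total absorption A = 19.6×0.02 + 396×0.37 + 364.7×0.04 + 15.7×0.11 + 396×0.70
  = 0.392 + 146.520 + 14.588 + 1.727 + 277.200 = 440.427 m² sabins.
V = 22·18·5 = 1980 m³.
T = 0.161 V/A = 0.161·1980/440.427 = 0.724 s.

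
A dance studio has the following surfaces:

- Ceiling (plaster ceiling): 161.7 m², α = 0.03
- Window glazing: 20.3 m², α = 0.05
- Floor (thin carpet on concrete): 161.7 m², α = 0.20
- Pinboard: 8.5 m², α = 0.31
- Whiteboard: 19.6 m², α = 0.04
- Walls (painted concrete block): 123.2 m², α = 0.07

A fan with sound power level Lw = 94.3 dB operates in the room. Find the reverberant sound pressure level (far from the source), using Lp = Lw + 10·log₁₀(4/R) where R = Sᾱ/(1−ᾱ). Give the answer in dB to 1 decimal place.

Σ(Sᵢαᵢ) = 161.7·0.03 + 20.3·0.05 + 161.7·0.20 + 8.5·0.31 + 19.6·0.04 + 123.2·0.07 = 50.249; total area S = 495.0 m².
ᾱ = 50.249/495.0 = 0.1015; R = Sᾱ/(1−ᾱ) = 50.249/(1−0.1015) = 55.925 m².
Lp = Lw + 10 log₁₀(4/R) = 94.3 -11.46 = 82.8 dB.

82.8 dB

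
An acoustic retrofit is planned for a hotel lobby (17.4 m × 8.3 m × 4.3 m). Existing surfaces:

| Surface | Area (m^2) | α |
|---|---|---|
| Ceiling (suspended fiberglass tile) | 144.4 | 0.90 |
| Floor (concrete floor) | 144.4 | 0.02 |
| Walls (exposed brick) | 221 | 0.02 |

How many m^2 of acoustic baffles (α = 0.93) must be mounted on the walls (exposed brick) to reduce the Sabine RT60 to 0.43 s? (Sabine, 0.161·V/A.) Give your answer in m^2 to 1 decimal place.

Equivalent absorption area: A₁ = 144.4×0.90 + 144.4×0.02 + 221×0.02 = 137.268 m^2.
Required A₂ = 0.161·621.006/0.43 = 232.516 sabins.
Absorption to add: 232.516 − 137.268 = 95.248 sabins.
Net gain per m^2: Δα = 0.93 − 0.02 = 0.91.
Panel area = 95.248 / 0.91 = 104.7 m^2.

104.7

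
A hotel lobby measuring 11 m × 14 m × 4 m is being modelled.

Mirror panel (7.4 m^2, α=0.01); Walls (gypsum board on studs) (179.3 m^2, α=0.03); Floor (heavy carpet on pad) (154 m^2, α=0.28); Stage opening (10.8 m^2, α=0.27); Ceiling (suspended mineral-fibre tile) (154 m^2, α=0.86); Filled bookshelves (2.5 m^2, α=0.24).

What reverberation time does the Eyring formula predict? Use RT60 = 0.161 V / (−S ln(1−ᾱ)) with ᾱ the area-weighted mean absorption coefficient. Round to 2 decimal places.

S = Σ Sᵢ = 508.0 m^2.
Σ(Sᵢαᵢ) = 7.4·0.01 + 179.3·0.03 + 154·0.28 + 10.8·0.27 + 154·0.86 + 2.5·0.24 = 184.529.
ᾱ = 184.529 / 508.0 = 0.3632.
Eyring denominator: −S ln(1−ᾱ) = 229.260.
V = 11 × 14 × 4 = 616 m³.
T = 0.161·V/[−S·ln(1−ᾱ)] = 0.161·616/229.260 = 0.43 s.

0.43 s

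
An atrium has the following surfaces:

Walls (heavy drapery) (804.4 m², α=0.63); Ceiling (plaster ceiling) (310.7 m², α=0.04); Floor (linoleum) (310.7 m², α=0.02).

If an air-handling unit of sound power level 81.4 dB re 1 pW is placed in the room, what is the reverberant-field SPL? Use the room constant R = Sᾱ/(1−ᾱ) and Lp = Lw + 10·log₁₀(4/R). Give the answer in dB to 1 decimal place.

58.2 dB

A = 525.414 sabins; S = 1425.8 m².
ᾱ = 0.3685, so room constant R = A/(1−ᾱ) = 832.010 m².
Lp = Lw + 10 log₁₀(4/R) = 81.4 -23.18 = 58.2 dB.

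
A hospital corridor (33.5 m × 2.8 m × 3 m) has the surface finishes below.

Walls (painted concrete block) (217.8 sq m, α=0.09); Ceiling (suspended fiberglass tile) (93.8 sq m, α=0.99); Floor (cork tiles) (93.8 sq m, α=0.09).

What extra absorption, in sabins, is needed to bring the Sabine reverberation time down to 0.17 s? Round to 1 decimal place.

A₁ = Σ Sᵢαᵢ = 217.8×0.09 + 93.8×0.99 + 93.8×0.09 = 120.906 sabins.
Target A₂ = 0.161·281.4/0.17 = 266.502 sabins (V = 281.4 m³).
ΔA = A₂ − A₁ = 266.502 − 120.906 = 145.6 sabins.

145.6 sabins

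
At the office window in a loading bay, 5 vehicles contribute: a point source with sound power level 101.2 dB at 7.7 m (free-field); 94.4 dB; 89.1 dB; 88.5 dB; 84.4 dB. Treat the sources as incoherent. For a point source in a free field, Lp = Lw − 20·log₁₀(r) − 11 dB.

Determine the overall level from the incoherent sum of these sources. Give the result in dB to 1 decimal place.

96.6 dB

Source at 7.7 m: Lp = 101.2 − 20·log₁₀(7.7) − 11 = 72.5 dB.
Sum in the linear (power) domain: Σ 10^(Lᵢ/10) = 10^(72.5/10) + 10^(94.4/10) + 10^(89.1/10) + 10^(88.5/10) + 10^(84.4/10) = 4.568e+09.
L_total = 10·log₁₀(4.568e+09) = 96.6 dB.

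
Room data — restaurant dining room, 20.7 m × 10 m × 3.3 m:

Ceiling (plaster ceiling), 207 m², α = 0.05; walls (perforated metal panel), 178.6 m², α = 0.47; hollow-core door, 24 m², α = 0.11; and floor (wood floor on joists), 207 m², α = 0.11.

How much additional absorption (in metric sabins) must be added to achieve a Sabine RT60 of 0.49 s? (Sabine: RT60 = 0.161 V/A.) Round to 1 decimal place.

104.7 sabins

Total absorption A₁ = 207*0.05 + 178.6*0.47 + 24*0.11 + 207*0.11
  = 10.350 + 83.942 + 2.640 + 22.770 = 119.702 m² sabins.
For T = 0.49 s, need A₂ = 0.161·V/T = 0.161·683.1/0.49 = 224.447 sabins.
ΔA = A₂ − A₁ = 224.447 − 119.702 = 104.7 sabins.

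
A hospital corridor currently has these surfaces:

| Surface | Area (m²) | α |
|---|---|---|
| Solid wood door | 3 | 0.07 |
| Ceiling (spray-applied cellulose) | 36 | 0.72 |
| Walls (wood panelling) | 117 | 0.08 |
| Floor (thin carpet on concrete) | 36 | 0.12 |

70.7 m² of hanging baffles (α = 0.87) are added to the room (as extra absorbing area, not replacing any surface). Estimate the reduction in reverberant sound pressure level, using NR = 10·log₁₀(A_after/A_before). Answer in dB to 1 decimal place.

Total absorption A_before = 3·0.07 + 36·0.72 + 117·0.08 + 36·0.12
  = 0.210 + 25.920 + 9.360 + 4.320 = 39.810 m² sabins.
Treatment contributes 70.7·0.87 = 61.509 sabins.
A_after = 39.810 + 61.509 = 101.319 sabins.
NR = 10·log₁₀(101.319/39.810) = 4.1 dB.

4.1 dB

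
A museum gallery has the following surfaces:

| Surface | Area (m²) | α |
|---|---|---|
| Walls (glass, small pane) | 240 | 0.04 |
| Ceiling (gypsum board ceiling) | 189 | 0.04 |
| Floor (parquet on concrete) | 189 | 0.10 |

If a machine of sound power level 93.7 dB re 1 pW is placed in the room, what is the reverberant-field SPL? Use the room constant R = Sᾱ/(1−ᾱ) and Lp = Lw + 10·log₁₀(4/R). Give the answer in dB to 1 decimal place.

83.9 dB

Σ(Sᵢαᵢ) = 240·0.04 + 189·0.04 + 189·0.10 = 36.060; total area S = 618.0 m².
ᾱ = 0.0583, so room constant R = A/(1−ᾱ) = 38.292 m².
Lp = 93.7 + 10·log₁₀(4/38.292) = 93.7 + (-9.81) = 83.9 dB.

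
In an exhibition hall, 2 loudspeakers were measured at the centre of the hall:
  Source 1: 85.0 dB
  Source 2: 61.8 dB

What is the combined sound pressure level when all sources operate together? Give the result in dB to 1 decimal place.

Sum in the linear (power) domain: Σ 10^(Lᵢ/10) = 10^(85.0/10) + 10^(61.8/10) = 3.177e+08.
L_total = 10·log₁₀(3.177e+08) = 85.0 dB.

85.0 dB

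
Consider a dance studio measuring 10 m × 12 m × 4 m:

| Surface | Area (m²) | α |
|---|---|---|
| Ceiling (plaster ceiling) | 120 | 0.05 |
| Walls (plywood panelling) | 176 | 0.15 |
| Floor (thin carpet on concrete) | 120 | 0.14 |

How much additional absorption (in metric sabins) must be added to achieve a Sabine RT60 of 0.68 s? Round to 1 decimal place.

64.4 sabins

Equivalent absorption area: A₁ = 120×0.05 + 176×0.15 + 120×0.14 = 49.200 m².
Target A₂ = 0.161·480/0.68 = 113.647 sabins (V = 480 m³).
Additional absorption ΔA = 113.647 − 49.200 = 64.4 sabins.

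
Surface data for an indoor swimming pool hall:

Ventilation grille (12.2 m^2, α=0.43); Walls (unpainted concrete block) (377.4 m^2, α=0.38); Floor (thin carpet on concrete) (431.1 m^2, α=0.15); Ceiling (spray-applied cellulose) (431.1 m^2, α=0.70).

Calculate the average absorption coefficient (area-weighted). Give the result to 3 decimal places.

0.411

S = Σ Sᵢ = 12.2 + 377.4 + 431.1 + 431.1 = 1251.8 m^2.
A = 12.2·0.43 + 377.4·0.38 + 431.1·0.15 + 431.1·0.70 = 515.093 sabins.
ᾱ = A/S = 0.411.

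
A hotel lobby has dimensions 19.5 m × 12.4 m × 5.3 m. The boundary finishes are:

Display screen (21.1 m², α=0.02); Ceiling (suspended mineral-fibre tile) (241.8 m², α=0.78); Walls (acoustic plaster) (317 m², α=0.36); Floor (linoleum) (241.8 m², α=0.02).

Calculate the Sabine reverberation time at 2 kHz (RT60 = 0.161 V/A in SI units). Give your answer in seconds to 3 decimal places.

0.670 s

Total absorption A = 21.1×0.02 + 241.8×0.78 + 317×0.36 + 241.8×0.02
  = 0.422 + 188.604 + 114.120 + 4.836 = 307.982 m² sabins.
Room volume: 1281.54 m³.
RT60 = 0.161 · V / A = 0.161 × 1281.54 / 307.982 = 0.670 s.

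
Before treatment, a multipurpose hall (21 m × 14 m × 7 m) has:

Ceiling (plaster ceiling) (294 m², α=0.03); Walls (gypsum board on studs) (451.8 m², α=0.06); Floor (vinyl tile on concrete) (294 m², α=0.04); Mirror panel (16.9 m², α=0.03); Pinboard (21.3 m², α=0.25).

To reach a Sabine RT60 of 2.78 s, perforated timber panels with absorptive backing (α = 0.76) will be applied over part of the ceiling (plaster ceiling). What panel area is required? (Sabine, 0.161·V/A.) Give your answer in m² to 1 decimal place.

Equivalent absorption area: A₁ = 294*0.03 + 451.8*0.06 + 294*0.04 + 16.9*0.03 + 21.3*0.25 = 53.520 m².
V = 2058 m³. Target absorption A₂ = 0.161 × 2058 / 2.78 = 119.186 sabins.
Absorption to add: 119.186 − 53.520 = 65.666 sabins.
Net gain per m²: Δα = 0.76 − 0.03 = 0.73.
Area = ΔA/Δα = 65.666/0.73 = 90.0 m².

90.0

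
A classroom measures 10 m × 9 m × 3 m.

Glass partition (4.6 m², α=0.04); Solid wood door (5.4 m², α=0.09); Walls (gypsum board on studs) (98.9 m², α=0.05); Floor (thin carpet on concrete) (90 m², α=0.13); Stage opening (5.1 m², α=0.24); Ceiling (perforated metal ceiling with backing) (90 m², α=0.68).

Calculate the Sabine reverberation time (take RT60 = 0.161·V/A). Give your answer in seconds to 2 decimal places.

Summing Sᵢαᵢ: 0.184 + 0.486 + 4.945 + 11.700 + 1.224 + 61.200 → A = 79.739 sabins.
Room volume: 270 m³.
Sabine: RT60 = 0.161 × 270 / 79.739 = 0.55 s.

0.55 s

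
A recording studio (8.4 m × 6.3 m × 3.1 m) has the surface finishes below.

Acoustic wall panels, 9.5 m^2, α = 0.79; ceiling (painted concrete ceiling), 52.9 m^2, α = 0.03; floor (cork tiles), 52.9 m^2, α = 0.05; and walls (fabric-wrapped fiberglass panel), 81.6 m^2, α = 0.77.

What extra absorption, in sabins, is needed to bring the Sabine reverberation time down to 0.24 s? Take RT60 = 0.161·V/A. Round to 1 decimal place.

Total absorption A₁ = 9.5×0.79 + 52.9×0.03 + 52.9×0.05 + 81.6×0.77
  = 7.505 + 1.587 + 2.645 + 62.832 = 74.569 m^2 sabins.
V = 164.052 m³. Required absorption A₂ = 0.161 × 164.052 / 0.24 = 110.052 sabins.
Shortfall: 110.052 − 74.569 = 35.5 sabins.

35.5 sabins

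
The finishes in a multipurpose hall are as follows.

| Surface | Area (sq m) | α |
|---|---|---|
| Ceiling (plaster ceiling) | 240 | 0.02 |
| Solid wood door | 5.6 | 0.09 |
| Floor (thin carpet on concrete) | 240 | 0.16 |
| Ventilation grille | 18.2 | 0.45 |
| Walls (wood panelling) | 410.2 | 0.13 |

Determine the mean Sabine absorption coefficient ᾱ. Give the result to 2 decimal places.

S = Σ Sᵢ = 240 + 5.6 + 240 + 18.2 + 410.2 = 914.0 sq m.
Weighted sum Σ Sα = 105.220.
ᾱ = 105.220 / 914.0 = 0.12.

0.12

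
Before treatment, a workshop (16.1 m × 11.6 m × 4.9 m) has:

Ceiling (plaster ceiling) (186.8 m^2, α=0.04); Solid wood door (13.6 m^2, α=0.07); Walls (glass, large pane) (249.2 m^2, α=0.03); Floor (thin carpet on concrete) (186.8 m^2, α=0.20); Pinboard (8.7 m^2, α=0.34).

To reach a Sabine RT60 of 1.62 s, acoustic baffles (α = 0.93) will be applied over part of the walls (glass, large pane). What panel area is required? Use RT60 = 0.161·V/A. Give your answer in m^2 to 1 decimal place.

38.6

Equivalent absorption area: A₁ = 186.8*0.04 + 13.6*0.07 + 249.2*0.03 + 186.8*0.20 + 8.7*0.34 = 56.218 m^2.
Required A₂ = 0.161·915.124/1.62 = 90.948 sabins.
ΔA needed = 90.948 − 56.218 = 34.730 sabins.
Each m^2 of panel replacing the walls (glass, large pane) adds (0.93 − 0.03) = 0.90 sabins.
Area = ΔA/Δα = 34.730/0.90 = 38.6 m^2.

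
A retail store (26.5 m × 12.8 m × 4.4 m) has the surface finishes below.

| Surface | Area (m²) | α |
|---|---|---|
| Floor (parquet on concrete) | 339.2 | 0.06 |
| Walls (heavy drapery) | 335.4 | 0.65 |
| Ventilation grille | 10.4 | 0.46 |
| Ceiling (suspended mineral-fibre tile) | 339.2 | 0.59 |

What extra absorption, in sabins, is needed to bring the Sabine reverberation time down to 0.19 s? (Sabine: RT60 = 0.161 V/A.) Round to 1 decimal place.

821.4 sabins

Total absorption A₁ = 339.2·0.06 + 335.4·0.65 + 10.4·0.46 + 339.2·0.59
  = 20.352 + 218.010 + 4.784 + 200.128 = 443.274 m² sabins.
V = 1492.48 m³. Required absorption A₂ = 0.161 × 1492.48 / 0.19 = 1264.680 sabins.
ΔA = A₂ − A₁ = 1264.680 − 443.274 = 821.4 sabins.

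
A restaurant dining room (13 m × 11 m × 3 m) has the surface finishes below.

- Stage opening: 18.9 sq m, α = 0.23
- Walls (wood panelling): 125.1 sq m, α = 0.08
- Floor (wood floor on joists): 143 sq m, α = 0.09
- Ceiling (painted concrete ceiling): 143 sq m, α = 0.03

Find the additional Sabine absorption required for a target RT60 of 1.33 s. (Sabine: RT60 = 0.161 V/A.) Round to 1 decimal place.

Total absorption A₁ = 18.9×0.23 + 125.1×0.08 + 143×0.09 + 143×0.03
  = 4.347 + 10.008 + 12.870 + 4.290 = 31.515 sq m sabins.
Target A₂ = 0.161·429/1.33 = 51.932 sabins (V = 429 m³).
Shortfall: 51.932 − 31.515 = 20.4 sabins.

20.4 sabins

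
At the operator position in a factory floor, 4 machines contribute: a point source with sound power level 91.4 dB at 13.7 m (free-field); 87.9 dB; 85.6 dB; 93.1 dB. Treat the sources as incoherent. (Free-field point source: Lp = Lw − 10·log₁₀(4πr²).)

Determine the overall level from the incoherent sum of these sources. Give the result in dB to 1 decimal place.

Source at 13.7 m: Lp = 91.4 − 10·log₁₀(4π·13.7²) = 91.4 − 10·log₁₀(2358.582) = 57.7 dB.
Sum in the linear (power) domain: Σ 10^(Lᵢ/10) = 10^(57.7/10) + 10^(87.9/10) + 10^(85.6/10) + 10^(93.1/10) = 3.022e+09.
Combined level = 10 log₁₀(3.022e+09) = 94.8 dB.

94.8 dB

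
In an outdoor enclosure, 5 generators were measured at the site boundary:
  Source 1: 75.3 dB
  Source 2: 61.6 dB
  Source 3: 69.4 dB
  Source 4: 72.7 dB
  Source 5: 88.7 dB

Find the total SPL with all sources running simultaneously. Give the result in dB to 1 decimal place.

89.1 dB

Converting to relative power and adding: 10^(75.3/10) + 10^(61.6/10) + 10^(69.4/10) + 10^(72.7/10) + 10^(88.7/10) = 8.04e+08.
Back to dB: 10·log₁₀ Σ = 89.1 dB.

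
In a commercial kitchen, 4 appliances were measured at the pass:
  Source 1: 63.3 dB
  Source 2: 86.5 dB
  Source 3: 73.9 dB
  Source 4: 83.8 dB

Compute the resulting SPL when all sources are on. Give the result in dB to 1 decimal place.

Converting to relative power and adding: 10^(63.3/10) + 10^(86.5/10) + 10^(73.9/10) + 10^(83.8/10) = 7.133e+08.
Combined level = 10 log₁₀(7.133e+08) = 88.5 dB.

88.5 dB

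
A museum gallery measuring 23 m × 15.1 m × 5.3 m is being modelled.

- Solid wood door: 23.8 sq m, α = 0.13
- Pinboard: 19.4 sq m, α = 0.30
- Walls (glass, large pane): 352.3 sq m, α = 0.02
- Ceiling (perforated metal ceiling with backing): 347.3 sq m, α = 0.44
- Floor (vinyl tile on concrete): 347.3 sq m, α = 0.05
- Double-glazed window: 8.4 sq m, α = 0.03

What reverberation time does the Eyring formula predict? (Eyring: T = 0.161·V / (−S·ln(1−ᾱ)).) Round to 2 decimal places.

1.45 s

S = Σ Sᵢ = 1098.5 sq m.
Σ(Sᵢαᵢ) = 23.8·0.13 + 19.4·0.30 + 352.3·0.02 + 347.3·0.44 + 347.3·0.05 + 8.4·0.03 = 186.389.
ᾱ = 186.389 / 1098.5 = 0.1697.
Eyring denominator: −S ln(1−ᾱ) = 204.286.
V = 23 × 15.1 × 5.3 = 1840.69 m³.
T = 0.161·V/[−S·ln(1−ᾱ)] = 0.161·1840.69/204.286 = 1.45 s.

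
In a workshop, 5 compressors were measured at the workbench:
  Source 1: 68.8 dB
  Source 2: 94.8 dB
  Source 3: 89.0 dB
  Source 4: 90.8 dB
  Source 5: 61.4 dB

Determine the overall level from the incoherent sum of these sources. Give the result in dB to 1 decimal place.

Σ 10^(Lᵢ/10) = 5.026e+09.
Back to dB: 10·log₁₀ Σ = 97.0 dB.

97.0 dB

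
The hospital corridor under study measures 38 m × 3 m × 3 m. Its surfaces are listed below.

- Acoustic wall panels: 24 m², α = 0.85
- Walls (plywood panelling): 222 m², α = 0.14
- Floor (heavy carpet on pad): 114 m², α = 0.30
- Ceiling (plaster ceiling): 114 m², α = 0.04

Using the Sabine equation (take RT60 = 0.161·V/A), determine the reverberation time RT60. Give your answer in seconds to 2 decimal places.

A = Σ Sᵢαᵢ = 24·0.85 + 222·0.14 + 114·0.30 + 114·0.04 = 90.240 sabins.
V = 38·3·3 = 342 m³.
Sabine: RT60 = 0.161 × 342 / 90.240 = 0.61 s.

0.61 s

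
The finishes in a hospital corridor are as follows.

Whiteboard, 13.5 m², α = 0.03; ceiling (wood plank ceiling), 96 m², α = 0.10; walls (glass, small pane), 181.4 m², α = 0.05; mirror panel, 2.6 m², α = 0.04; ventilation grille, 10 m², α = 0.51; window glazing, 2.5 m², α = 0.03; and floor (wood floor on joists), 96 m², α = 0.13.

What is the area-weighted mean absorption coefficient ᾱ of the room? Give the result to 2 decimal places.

0.09

Total surface area S = 402.0 m².
Σ(Sᵢαᵢ) = 13.5×0.03 + 96×0.10 + 181.4×0.05 + 2.6×0.04 + 10×0.51 + 2.5×0.03 + 96×0.13 = 36.834.
ᾱ = 36.834 / 402.0 = 0.09.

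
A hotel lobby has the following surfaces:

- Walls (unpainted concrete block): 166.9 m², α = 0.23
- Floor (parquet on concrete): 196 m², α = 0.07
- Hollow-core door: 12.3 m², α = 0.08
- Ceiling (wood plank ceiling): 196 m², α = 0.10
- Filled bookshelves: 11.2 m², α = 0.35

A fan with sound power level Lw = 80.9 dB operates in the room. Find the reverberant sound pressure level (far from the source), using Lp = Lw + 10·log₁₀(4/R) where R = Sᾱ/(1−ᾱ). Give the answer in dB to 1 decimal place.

67.5 dB

Σ(Sᵢαᵢ) = 166.9×0.23 + 196×0.07 + 12.3×0.08 + 196×0.10 + 11.2×0.35 = 76.611; total area S = 582.4 m².
ᾱ = 76.611/582.4 = 0.1315; R = Sᾱ/(1−ᾱ) = 76.611/(1−0.1315) = 88.211 m².
Lp = 80.9 + 10·log₁₀(4/88.211) = 80.9 + (-13.43) = 67.5 dB.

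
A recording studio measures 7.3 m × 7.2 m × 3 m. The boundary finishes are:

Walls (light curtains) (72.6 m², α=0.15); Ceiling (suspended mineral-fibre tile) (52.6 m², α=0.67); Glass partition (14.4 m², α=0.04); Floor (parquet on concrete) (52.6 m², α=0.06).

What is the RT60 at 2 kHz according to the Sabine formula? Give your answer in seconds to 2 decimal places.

A = Σ Sᵢαᵢ = 72.6·0.15 + 52.6·0.67 + 14.4·0.04 + 52.6·0.06 = 49.864 sabins.
Room volume: 157.68 m³.
Sabine: RT60 = 0.161 × 157.68 / 49.864 = 0.51 s.

0.51 seconds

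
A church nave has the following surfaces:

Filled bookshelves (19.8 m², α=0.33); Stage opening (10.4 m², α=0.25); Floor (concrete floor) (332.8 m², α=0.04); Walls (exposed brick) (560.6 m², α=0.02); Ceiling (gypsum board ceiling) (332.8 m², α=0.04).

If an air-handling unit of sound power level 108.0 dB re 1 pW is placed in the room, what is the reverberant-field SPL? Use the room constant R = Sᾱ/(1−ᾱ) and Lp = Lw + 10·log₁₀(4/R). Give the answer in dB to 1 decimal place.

Σ(Sᵢαᵢ) = 19.8·0.33 + 10.4·0.25 + 332.8·0.04 + 560.6·0.02 + 332.8·0.04 = 46.970; total area S = 1256.4 m².
ᾱ = 0.0374, so room constant R = A/(1−ᾱ) = 48.795 m².
Lp = 108.0 + 10·log₁₀(4/48.795) = 108.0 + (-10.86) = 97.1 dB.

97.1 dB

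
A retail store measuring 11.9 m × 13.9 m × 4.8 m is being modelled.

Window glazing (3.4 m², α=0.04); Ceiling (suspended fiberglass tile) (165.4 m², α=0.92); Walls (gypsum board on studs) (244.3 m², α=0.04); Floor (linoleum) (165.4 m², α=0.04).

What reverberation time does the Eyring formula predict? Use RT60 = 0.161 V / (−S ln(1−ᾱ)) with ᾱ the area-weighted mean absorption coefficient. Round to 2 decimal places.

Total surface area S = 3.4 + 165.4 + 244.3 + 165.4 = 578.5 m².
Absorption A = 3.4·0.04 + 165.4·0.92 + 244.3·0.04 + 165.4·0.04 = 168.692 sabins.
Mean coefficient ᾱ = A/S = 0.2916.
Eyring denominator: −S ln(1−ᾱ) = 199.436.
V = 11.9 × 13.9 × 4.8 = 793.968 m³.
RT60 = 0.161 × 793.968 / 199.436 = 0.64 s.

0.64 s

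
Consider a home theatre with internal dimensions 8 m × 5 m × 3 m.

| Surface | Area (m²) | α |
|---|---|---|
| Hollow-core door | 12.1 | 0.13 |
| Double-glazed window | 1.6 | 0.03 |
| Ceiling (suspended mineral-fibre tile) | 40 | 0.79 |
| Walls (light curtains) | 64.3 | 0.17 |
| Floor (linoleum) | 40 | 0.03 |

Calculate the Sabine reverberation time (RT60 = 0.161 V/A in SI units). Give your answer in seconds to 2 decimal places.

0.43 s

Summing Sᵢαᵢ: 1.573 + 0.048 + 31.600 + 10.931 + 1.200 → A = 45.352 sabins.
Room volume: 120 m³.
Sabine: RT60 = 0.161 × 120 / 45.352 = 0.43 s.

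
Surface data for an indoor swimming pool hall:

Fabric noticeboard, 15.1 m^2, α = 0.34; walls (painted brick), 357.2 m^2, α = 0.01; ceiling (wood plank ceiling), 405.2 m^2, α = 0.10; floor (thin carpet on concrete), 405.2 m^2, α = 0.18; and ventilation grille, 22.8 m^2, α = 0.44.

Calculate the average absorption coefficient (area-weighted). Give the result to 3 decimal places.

0.110

S = Σ Sᵢ = 15.1 + 357.2 + 405.2 + 405.2 + 22.8 = 1205.5 m^2.
Weighted sum Σ Sα = 132.194.
ᾱ = 132.194 / 1205.5 = 0.110.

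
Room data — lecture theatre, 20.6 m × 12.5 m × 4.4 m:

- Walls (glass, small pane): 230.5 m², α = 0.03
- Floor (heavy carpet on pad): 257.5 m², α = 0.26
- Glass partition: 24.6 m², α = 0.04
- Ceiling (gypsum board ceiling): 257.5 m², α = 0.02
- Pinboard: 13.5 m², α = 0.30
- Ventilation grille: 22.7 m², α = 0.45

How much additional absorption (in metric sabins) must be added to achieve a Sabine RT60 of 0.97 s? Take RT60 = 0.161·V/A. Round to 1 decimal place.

Summing Sᵢαᵢ: 6.915 + 66.950 + 0.984 + 5.150 + 4.050 + 10.215 → A₁ = 94.264 sabins.
Target A₂ = 0.161·1133/0.97 = 188.055 sabins (V = 1133 m³).
Additional absorption ΔA = 188.055 − 94.264 = 93.8 sabins.

93.8 sabins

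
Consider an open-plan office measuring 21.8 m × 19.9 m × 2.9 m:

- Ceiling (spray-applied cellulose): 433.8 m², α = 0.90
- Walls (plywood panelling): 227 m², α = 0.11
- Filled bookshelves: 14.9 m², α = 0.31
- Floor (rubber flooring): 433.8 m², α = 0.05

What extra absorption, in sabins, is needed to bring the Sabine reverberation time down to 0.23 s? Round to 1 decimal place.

439.0 sabins

Summing Sᵢαᵢ: 390.420 + 24.970 + 4.619 + 21.690 → A₁ = 441.699 sabins.
For T = 0.23 s, need A₂ = 0.161·V/T = 0.161·1258.078/0.23 = 880.655 sabins.
Shortfall: 880.655 − 441.699 = 439.0 sabins.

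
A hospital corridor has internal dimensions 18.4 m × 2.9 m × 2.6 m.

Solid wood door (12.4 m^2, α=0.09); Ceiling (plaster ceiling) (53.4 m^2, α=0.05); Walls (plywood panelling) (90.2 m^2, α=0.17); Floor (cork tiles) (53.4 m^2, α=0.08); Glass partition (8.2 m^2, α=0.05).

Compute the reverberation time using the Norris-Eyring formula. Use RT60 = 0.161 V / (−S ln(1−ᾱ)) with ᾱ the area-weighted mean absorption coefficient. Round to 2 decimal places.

0.89 sec

Total surface area S = 12.4 + 53.4 + 90.2 + 53.4 + 8.2 = 217.6 m^2.
Σ(Sᵢαᵢ) = 12.4·0.09 + 53.4·0.05 + 90.2·0.17 + 53.4·0.08 + 8.2·0.05 = 23.802.
Mean coefficient ᾱ = A/S = 0.1094.
−S·ln(1−ᾱ) = −217.6 × ln(1 − 0.1094) = 25.211.
V = 18.4 × 2.9 × 2.6 = 138.736 m³.
RT60 = 0.161 × 138.736 / 25.211 = 0.89 s.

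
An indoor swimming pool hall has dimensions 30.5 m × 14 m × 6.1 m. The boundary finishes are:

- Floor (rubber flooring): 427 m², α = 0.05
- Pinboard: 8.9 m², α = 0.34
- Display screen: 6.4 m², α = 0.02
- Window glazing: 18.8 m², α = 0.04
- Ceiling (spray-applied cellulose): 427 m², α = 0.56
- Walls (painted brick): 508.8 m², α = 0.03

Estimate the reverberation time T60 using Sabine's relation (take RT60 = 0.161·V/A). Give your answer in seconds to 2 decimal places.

Total absorption A = 427×0.05 + 8.9×0.34 + 6.4×0.02 + 18.8×0.04 + 427×0.56 + 508.8×0.03
  = 21.350 + 3.026 + 0.128 + 0.752 + 239.120 + 15.264 = 279.640 m² sabins.
Room volume: 2604.7 m³.
Sabine: RT60 = 0.161 × 2604.7 / 279.640 = 1.50 s.

1.50 s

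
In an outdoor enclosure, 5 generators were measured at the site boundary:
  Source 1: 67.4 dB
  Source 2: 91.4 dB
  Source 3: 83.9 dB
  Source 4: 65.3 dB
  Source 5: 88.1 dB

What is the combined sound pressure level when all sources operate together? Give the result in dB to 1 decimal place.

93.6 dB

Converting to relative power and adding: 10^(67.4/10) + 10^(91.4/10) + 10^(83.9/10) + 10^(65.3/10) + 10^(88.1/10) = 2.28e+09.
Back to dB: 10·log₁₀ Σ = 93.6 dB.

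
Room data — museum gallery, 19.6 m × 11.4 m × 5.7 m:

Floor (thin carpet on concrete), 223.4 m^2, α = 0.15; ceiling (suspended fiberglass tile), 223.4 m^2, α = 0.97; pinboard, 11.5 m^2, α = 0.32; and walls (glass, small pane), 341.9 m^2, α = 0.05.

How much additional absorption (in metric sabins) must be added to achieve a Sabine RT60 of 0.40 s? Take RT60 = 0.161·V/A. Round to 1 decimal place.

A₁ = Σ Sᵢαᵢ = 223.4×0.15 + 223.4×0.97 + 11.5×0.32 + 341.9×0.05 = 270.983 sabins.
V = 1273.608 m³. Required absorption A₂ = 0.161 × 1273.608 / 0.40 = 512.627 sabins.
Additional absorption ΔA = 512.627 − 270.983 = 241.6 sabins.

241.6 sabins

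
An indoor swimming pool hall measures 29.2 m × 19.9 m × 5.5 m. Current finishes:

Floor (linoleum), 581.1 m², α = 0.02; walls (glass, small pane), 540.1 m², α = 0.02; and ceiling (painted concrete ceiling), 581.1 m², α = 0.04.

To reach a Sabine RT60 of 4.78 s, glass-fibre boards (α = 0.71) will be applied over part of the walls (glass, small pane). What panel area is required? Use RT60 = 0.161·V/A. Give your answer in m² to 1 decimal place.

Equivalent absorption area: A₁ = 581.1×0.02 + 540.1×0.02 + 581.1×0.04 = 45.668 m².
Required A₂ = 0.161·3195.94/4.78 = 107.646 sabins.
ΔA needed = 107.646 − 45.668 = 61.978 sabins.
Each m² of panel replacing the walls (glass, small pane) adds (0.71 − 0.02) = 0.69 sabins.
Area = ΔA/Δα = 61.978/0.69 = 89.8 m².

89.8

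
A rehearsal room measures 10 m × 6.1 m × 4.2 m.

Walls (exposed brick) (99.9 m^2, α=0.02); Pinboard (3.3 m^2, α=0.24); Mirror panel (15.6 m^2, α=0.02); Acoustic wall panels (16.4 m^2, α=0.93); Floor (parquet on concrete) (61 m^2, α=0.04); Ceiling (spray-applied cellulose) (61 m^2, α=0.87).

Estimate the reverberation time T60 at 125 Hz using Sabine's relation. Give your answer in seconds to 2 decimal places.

0.56 s

Summing Sᵢαᵢ: 1.998 + 0.792 + 0.312 + 15.252 + 2.440 + 53.070 → A = 73.864 sabins.
V = 10·6.1·4.2 = 256.2 m³.
T = 0.161 V/A = 0.161·256.2/73.864 = 0.56 s.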